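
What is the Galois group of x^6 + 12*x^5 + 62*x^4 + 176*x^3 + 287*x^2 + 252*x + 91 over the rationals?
6T4: A_4

The polynomial f is an irreducible sextic over Q, so G = Gal(f/Q) is one of the 16 transitive subgroups 6T1, ..., 6T16 of S_6. The discriminant of f is 153664 = 392^2, a perfect square, so G is contained in A_6. The transitive groups of degree 6 contained in A_6 are: A_4 (6T4, order 12), S_4 (6T7, order 24), (C_3 x C_3) : C_4 (6T10, order 36), PSL(2,5) (6T12, order 60), A_6 (6T15, order 360). By Dedekind's theorem, for a prime p not dividing disc(f) the degrees of the irreducible factors of f mod p form the cycle type of an element of G. Factoring f modulo the 33 such primes p <= 149 (skipping 2, 7, which divide the discriminant), each new pattern first appears at: mod 3: f = (x^3 + x^2 + x + 2)(x^3 + 2x^2 + 2x + 2), pattern 3+3; mod 13: f = (x)(x + 4)(x^2 + 4x + 2)(x^2 + 4x + 12), pattern 2+2+1+1. No other pattern occurs in this range, so the set of observed cycle types is {3+3, 2+2+1+1}. The candidates containing elements of all these cycle types are A_4 (6T4) of order 12, S_4 (6T7) of order 24, (C_3 x C_3) : C_4 (6T10) of order 36, PSL(2,5) (6T12) of order 60, A_6 (6T15) of order 360; the others are excluded. The observed types are precisely the cycle types that occur in A_4 (6T4) (apart from the identity). Each of the other remaining candidates has further cycle types, and by the Chebotarev density theorem the matching factorization patterns would occur for a proportion of primes equal to their share of the group: S_4 (6T7) additionally contains elements of type 4+2 (6 of its 24 elements, about 25% of primes); (C_3 x C_3) : C_4 (6T10) additionally contains elements of type 4+2, 3+1+1+1 (22 of its 36 elements, about 61% of primes); PSL(2,5) (6T12) additionally contains elements of type 5+1 (24 of its 60 elements, about 40% of primes); A_6 (6T15) additionally contains elements of type 5+1, 4+2, 3+1+1+1 (274 of its 360 elements, about 76% of primes). None of the 33 primes tested shows any such pattern (for each of these groups the chance of that is below 10^-4), which rules them out. Hence G = A_4 (6T4), of order 12.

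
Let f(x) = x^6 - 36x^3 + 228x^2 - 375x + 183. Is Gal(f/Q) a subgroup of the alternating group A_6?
No

The polynomial is irreducible of degree 6 over Q. Its discriminant is -2200994196714027, which is not a perfect square. A Galois group lies in the alternating group exactly when the discriminant is a square in Q, so the Galois group ((S_3 x S_3) : C_2) is not contained in A_6.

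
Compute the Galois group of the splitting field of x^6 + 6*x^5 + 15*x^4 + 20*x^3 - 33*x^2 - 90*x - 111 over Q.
A_4 (order 12)

The polynomial f is an irreducible sextic over Q, so G = Gal(f/Q) is one of the 16 transitive subgroups 6T1, ..., 6T16 of S_6. The discriminant of f is 450868486864896 = 21233664^2, a perfect square, so G is contained in A_6. The transitive groups of degree 6 contained in A_6 are: A_4 (6T4, order 12), S_4 (6T7, order 24), (C_3 x C_3) : C_4 (6T10, order 36), PSL(2,5) (6T12, order 60), A_6 (6T15, order 360). By Dedekind's theorem, for a prime p not dividing disc(f) the degrees of the irreducible factors of f mod p form the cycle type of an element of G. Factoring f modulo the 33 such primes p <= 149 (skipping 2, 3, which divide the discriminant), each new pattern first appears at: mod 5: f = (x^3 + 4x + 3)(x^3 + x^2 + x + 3), pattern 3+3; mod 17: f = (x + 5)(x + 14)(x^2 + 2x + 6)(x^2 + 2x + 12), pattern 2+2+1+1; mod 71: f = (x + 8)(x + 9)(x + 11)(x + 62)(x + 64)(x + 65), pattern 1+1+1+1+1+1. No other pattern occurs in this range, so the set of observed cycle types is {3+3, 2+2+1+1, 1+1+1+1+1+1}. The candidates containing elements of all these cycle types are A_4 (6T4) of order 12, S_4 (6T7) of order 24, (C_3 x C_3) : C_4 (6T10) of order 36, PSL(2,5) (6T12) of order 60, A_6 (6T15) of order 360; the others are excluded. The observed types are precisely the cycle types that occur in A_4 (6T4). Each of the other remaining candidates has further cycle types, and by the Chebotarev density theorem the matching factorization patterns would occur for a proportion of primes equal to their share of the group: S_4 (6T7) additionally contains elements of type 4+2 (6 of its 24 elements, about 25% of primes); (C_3 x C_3) : C_4 (6T10) additionally contains elements of type 4+2, 3+1+1+1 (22 of its 36 elements, about 61% of primes); PSL(2,5) (6T12) additionally contains elements of type 5+1 (24 of its 60 elements, about 40% of primes); A_6 (6T15) additionally contains elements of type 5+1, 4+2, 3+1+1+1 (274 of its 360 elements, about 76% of primes). None of the 33 primes tested shows any such pattern (for each of these groups the chance of that is below 10^-4), which rules them out. Hence G = A_4 (6T4), of order 12.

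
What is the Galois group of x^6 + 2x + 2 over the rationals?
The polynomial f is an irreducible sextic over Q, so G = Gal(f/Q) is one of the 16 transitive subgroups 6T1, ..., 6T16 of S_6. The discriminant of f is -1292992, which is not a perfect square, so G is not contained in A_6. The transitive groups of degree 6 not contained in A_6 are: C_6 (6T1, order 6), S_3 (6T2, order 6), D_6 (6T3, order 12), C_3 x S_3 (6T5, order 18), A_4 x C_2 (6T6, order 24), S_4 (6T8, order 24), S_3 x S_3 (6T9, order 36), S_4 x C_2 (6T11, order 48), (S_3 x S_3) : C_2 (6T13, order 72), PGL(2,5) (6T14, order 120), S_6 (6T16, order 720). By Dedekind's theorem, for a prime p not dividing disc(f) the degrees of the irreducible factors of f mod p form the cycle type of an element of G. Factoring f modulo the 3 such primes p <= 7 (skipping 2, which divides the discriminant), each new pattern first appears at: mod 3: f = (x^6 + 2x + 2), pattern 6; mod 5: f = (x + 3)(x + 4)(x^4 + 3x^3 + 2x^2 + 1), pattern 4+1+1; mod 7: f = (x + 5)(x^2 + 4x + 5)(x^3 + 5x^2 + 4), pattern 3+2+1. No other pattern occurs in this range, so the set of observed cycle types is {6, 4+1+1, 3+2+1}. Among the candidates above, the only group containing elements of all these cycle types is S_6 (6T16); every other candidate lacks at least one of them. Hence G = S_6 (6T16), of order 720.

S_6 (also written S6)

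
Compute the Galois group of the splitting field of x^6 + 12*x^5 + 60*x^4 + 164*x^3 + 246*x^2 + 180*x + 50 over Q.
D_6 (also written D6)

The polynomial f is an irreducible sextic over Q, so G = Gal(f/Q) is one of the 16 transitive subgroups 6T1, ..., 6T16 of S_6. The discriminant of f is 4516300800, which is not a perfect square, so G is not contained in A_6. The transitive groups of degree 6 not contained in A_6 are: C_6 (6T1, order 6), S_3 (6T2, order 6), D_6 (6T3, order 12), C_3 x S_3 (6T5, order 18), A_4 x C_2 (6T6, order 24), S_4 (6T8, order 24), S_3 x S_3 (6T9, order 36), S_4 x C_2 (6T11, order 48), (S_3 x S_3) : C_2 (6T13, order 72), PGL(2,5) (6T14, order 120), S_6 (6T16, order 720). By Dedekind's theorem, for a prime p not dividing disc(f) the degrees of the irreducible factors of f mod p form the cycle type of an element of G. Factoring f modulo the 79 such primes p <= 431 (skipping 2, 3, 5, 11, which divide the discriminant), each new pattern first appears at: mod 7: f = (x^3 + 6x^2 + 4)(x^3 + 6x^2 + 3x + 2), pattern 3+3; mod 13: f = (x^6 + 12x^5 + 8x^4 + 8x^3 + 12x^2 + 11x + 11), pattern 6; mod 17: f = (x + 5)(x + 15)(x^2 + x + 8)(x^2 + 8x + 10), pattern 2+2+1+1; mod 29: f = (x^2 + 4x + 7)(x^2 + 10x + 8)(x^2 + 27x + 4), pattern 2+2+2; mod 31: f = (x + 3)(x + 4)(x + 8)(x + 10)(x + 19)(x + 30), pattern 1+1+1+1+1+1. No other pattern occurs in this range, so the set of observed cycle types is {3+3, 6, 2+2+1+1, 2+2+2, 1+1+1+1+1+1}. The candidates containing elements of all these cycle types are D_6 (6T3) of order 12, A_4 x C_2 (6T6) of order 24, S_3 x S_3 (6T9) of order 36, S_4 x C_2 (6T11) of order 48, (S_3 x S_3) : C_2 (6T13) of order 72, PGL(2,5) (6T14) of order 120, S_6 (6T16) of order 720; the others are excluded. The observed types are precisely the cycle types that occur in D_6 (6T3). Each of the other remaining candidates has further cycle types, and by the Chebotarev density theorem the matching factorization patterns would occur for a proportion of primes equal to their share of the group: A_4 x C_2 (6T6) additionally contains elements of type 2+1+1+1+1 (3 of its 24 elements, about 12% of primes); S_3 x S_3 (6T9) additionally contains elements of type 3+1+1+1 (4 of its 36 elements, about 11% of primes); S_4 x C_2 (6T11) additionally contains elements of type 4+2, 4+1+1, 2+1+1+1+1 (15 of its 48 elements, about 31% of primes); (S_3 x S_3) : C_2 (6T13) additionally contains elements of type 4+2, 3+2+1, 3+1+1+1, 2+1+1+1+1 (40 of its 72 elements, about 56% of primes); PGL(2,5) (6T14) additionally contains elements of type 5+1, 4+1+1 (54 of its 120 elements, about 45% of primes); S_6 (6T16) additionally contains elements of type 5+1, 4+2, 4+1+1, 3+2+1, 3+1+1+1, 2+1+1+1+1 (499 of its 720 elements, about 69% of primes). None of the 79 primes tested shows any such pattern (for each of these groups the chance of that is below 10^-4), which rules them out. Hence G = D_6 (6T3), of order 12.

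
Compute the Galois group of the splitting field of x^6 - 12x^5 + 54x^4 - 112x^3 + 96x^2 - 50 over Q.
The polynomial f is an irreducible sextic over Q, so G = Gal(f/Q) is one of the 16 transitive subgroups 6T1, ..., 6T16 of S_6. The discriminant of f is 680244480000, which is not a perfect square, so G is not contained in A_6. The transitive groups of degree 6 not contained in A_6 are: C_6 (6T1, order 6), S_3 (6T2, order 6), D_6 (6T3, order 12), C_3 x S_3 (6T5, order 18), A_4 x C_2 (6T6, order 24), S_4 (6T8, order 24), S_3 x S_3 (6T9, order 36), S_4 x C_2 (6T11, order 48), (S_3 x S_3) : C_2 (6T13, order 72), PGL(2,5) (6T14, order 120), S_6 (6T16, order 720). By Dedekind's theorem, for a prime p not dividing disc(f) the degrees of the irreducible factors of f mod p form the cycle type of an element of G. Factoring f modulo the 79 such primes p <= 421 (skipping 2, 3, 5, which divide the discriminant), each new pattern first appears at: mod 7: f = (x^3 + 3x^2 + 3x + 4)(x^3 + 6x^2 + 5x + 5), pattern 3+3; mod 11: f = (x^2 + 6x + 2)(x^2 + 7x + 7)(x^2 + 8x + 9), pattern 2+2+2; mod 13: f = (x^6 + x^5 + 2x^4 + 5x^3 + 5x^2 + 2), pattern 6; mod 17: f = (x + 4)(x + 9)(x^2 + 3x + 4)(x^2 + 6x + 15), pattern 2+2+1+1; mod 31: f = (x + 2)(x + 8)(x + 11)(x + 16)(x + 19)(x + 25), pattern 1+1+1+1+1+1. No other pattern occurs in this range, so the set of observed cycle types is {3+3, 2+2+2, 6, 2+2+1+1, 1+1+1+1+1+1}. The candidates containing elements of all these cycle types are D_6 (6T3) of order 12, A_4 x C_2 (6T6) of order 24, S_3 x S_3 (6T9) of order 36, S_4 x C_2 (6T11) of order 48, (S_3 x S_3) : C_2 (6T13) of order 72, PGL(2,5) (6T14) of order 120, S_6 (6T16) of order 720; the others are excluded. The observed types are precisely the cycle types that occur in D_6 (6T3). Each of the other remaining candidates has further cycle types, and by the Chebotarev density theorem the matching factorization patterns would occur for a proportion of primes equal to their share of the group: A_4 x C_2 (6T6) additionally contains elements of type 2+1+1+1+1 (3 of its 24 elements, about 12% of primes); S_3 x S_3 (6T9) additionally contains elements of type 3+1+1+1 (4 of its 36 elements, about 11% of primes); S_4 x C_2 (6T11) additionally contains elements of type 4+2, 4+1+1, 2+1+1+1+1 (15 of its 48 elements, about 31% of primes); (S_3 x S_3) : C_2 (6T13) additionally contains elements of type 4+2, 3+2+1, 3+1+1+1, 2+1+1+1+1 (40 of its 72 elements, about 56% of primes); PGL(2,5) (6T14) additionally contains elements of type 5+1, 4+1+1 (54 of its 120 elements, about 45% of primes); S_6 (6T16) additionally contains elements of type 5+1, 4+2, 4+1+1, 3+2+1, 3+1+1+1, 2+1+1+1+1 (499 of its 720 elements, about 69% of primes). None of the 79 primes tested shows any such pattern (for each of these groups the chance of that is below 10^-4), which rules them out. Hence G = D_6 (6T3), of order 12.

D_6 (order 12)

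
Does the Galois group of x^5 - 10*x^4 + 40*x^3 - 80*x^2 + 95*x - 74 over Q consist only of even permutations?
The polynomial is irreducible of degree 5 over Q. Its discriminant is 259200000, which is not a perfect square. A Galois group lies in the alternating group exactly when the discriminant is a square in Q, so the Galois group (F_20) is not contained in A_5.

No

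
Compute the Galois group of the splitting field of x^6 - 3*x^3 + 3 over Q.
The polynomial f is an irreducible sextic over Q, so G = Gal(f/Q) is one of the 16 transitive subgroups 6T1, ..., 6T16 of S_6. The discriminant of f is -177147, which is not a perfect square, so G is not contained in A_6. The transitive groups of degree 6 not contained in A_6 are: C_6 (6T1, order 6), S_3 (6T2, order 6), D_6 (6T3, order 12), C_3 x S_3 (6T5, order 18), A_4 x C_2 (6T6, order 24), S_4 (6T8, order 24), S_3 x S_3 (6T9, order 36), S_4 x C_2 (6T11, order 48), (S_3 x S_3) : C_2 (6T13, order 72), PGL(2,5) (6T14, order 120), S_6 (6T16, order 720). By Dedekind's theorem, for a prime p not dividing disc(f) the degrees of the irreducible factors of f mod p form the cycle type of an element of G. Factoring f modulo the 33 such primes p <= 139 (skipping 3, which divides the discriminant), each new pattern first appears at: mod 2: f = (x^6 + x^3 + 1), pattern 6; mod 7: f = (x + 1)(x + 2)(x + 4)(x^3 + 3), pattern 3+1+1+1; mod 17: f = (x^2 + x + 7)(x^2 + 4x + 7)(x^2 + 12x + 7), pattern 2+2+2; mod 19: f = (x^3 + 6)(x^3 + 10), pattern 3+3; mod 73: f = (x + 13)(x + 21)(x + 22)(x + 29)(x + 30)(x + 31), pattern 1+1+1+1+1+1. No other pattern occurs in this range, so the set of observed cycle types is {6, 3+1+1+1, 2+2+2, 3+3, 1+1+1+1+1+1}. The candidates containing elements of all these cycle types are C_3 x S_3 (6T5) of order 18, S_3 x S_3 (6T9) of order 36, (S_3 x S_3) : C_2 (6T13) of order 72, S_6 (6T16) of order 720; the others are excluded. The observed types are precisely the cycle types that occur in C_3 x S_3 (6T5). Each of the other remaining candidates has further cycle types, and by the Chebotarev density theorem the matching factorization patterns would occur for a proportion of primes equal to their share of the group: S_3 x S_3 (6T9) additionally contains elements of type 2+2+1+1 (9 of its 36 elements, about 25% of primes); (S_3 x S_3) : C_2 (6T13) additionally contains elements of type 4+2, 3+2+1, 2+2+1+1, 2+1+1+1+1 (45 of its 72 elements, about 62% of primes); S_6 (6T16) additionally contains elements of type 5+1, 4+2, 4+1+1, 3+2+1, 2+2+1+1, 2+1+1+1+1 (504 of its 720 elements, about 70% of primes). None of the 33 primes tested shows any such pattern (for each of these groups the chance of that is below 10^-4), which rules them out. Hence G = C_3 x S_3 (6T5), of order 18.

C_3 x S_3, the group 6T5 of order 18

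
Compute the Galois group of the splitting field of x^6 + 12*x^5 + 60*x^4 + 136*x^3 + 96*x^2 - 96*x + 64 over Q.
6T5: C_3 x S_3

The polynomial f is an irreducible sextic over Q, so G = Gal(f/Q) is one of the 16 transitive subgroups 6T1, ..., 6T16 of S_6. The discriminant of f is -190210142896128, which is not a perfect square, so G is not contained in A_6. The transitive groups of degree 6 not contained in A_6 are: C_6 (6T1, order 6), S_3 (6T2, order 6), D_6 (6T3, order 12), C_3 x S_3 (6T5, order 18), A_4 x C_2 (6T6, order 24), S_4 (6T8, order 24), S_3 x S_3 (6T9, order 36), S_4 x C_2 (6T11, order 48), (S_3 x S_3) : C_2 (6T13, order 72), PGL(2,5) (6T14, order 120), S_6 (6T16, order 720). By Dedekind's theorem, for a prime p not dividing disc(f) the degrees of the irreducible factors of f mod p form the cycle type of an element of G. Factoring f modulo the 33 such primes p <= 149 (skipping 2, 3, which divide the discriminant), each new pattern first appears at: mod 5: f = (x^6 + 2x^5 + x^3 + x^2 + 4x + 4), pattern 6; mod 7: f = (x + 3)(x + 4)(x + 6)(x^3 + 6x^2 + 5x + 4), pattern 3+1+1+1; mod 17: f = (x^2 + 6x + 2)(x^2 + 11x + 12)(x^2 + 12x + 14), pattern 2+2+2; mod 19: f = (x^3 + 6x^2 + 12x + 12)(x^3 + 6x^2 + 12x + 18), pattern 3+3; mod 73: f = (x + 28)(x + 44)(x + 46)(x + 60)(x + 62)(x + 64), pattern 1+1+1+1+1+1. No other pattern occurs in this range, so the set of observed cycle types is {6, 3+1+1+1, 2+2+2, 3+3, 1+1+1+1+1+1}. The candidates containing elements of all these cycle types are C_3 x S_3 (6T5) of order 18, S_3 x S_3 (6T9) of order 36, (S_3 x S_3) : C_2 (6T13) of order 72, S_6 (6T16) of order 720; the others are excluded. The observed types are precisely the cycle types that occur in C_3 x S_3 (6T5). Each of the other remaining candidates has further cycle types, and by the Chebotarev density theorem the matching factorization patterns would occur for a proportion of primes equal to their share of the group: S_3 x S_3 (6T9) additionally contains elements of type 2+2+1+1 (9 of its 36 elements, about 25% of primes); (S_3 x S_3) : C_2 (6T13) additionally contains elements of type 4+2, 3+2+1, 2+2+1+1, 2+1+1+1+1 (45 of its 72 elements, about 62% of primes); S_6 (6T16) additionally contains elements of type 5+1, 4+2, 4+1+1, 3+2+1, 2+2+1+1, 2+1+1+1+1 (504 of its 720 elements, about 70% of primes). None of the 33 primes tested shows any such pattern (for each of these groups the chance of that is below 10^-4), which rules them out. Hence G = C_3 x S_3 (6T5), of order 18.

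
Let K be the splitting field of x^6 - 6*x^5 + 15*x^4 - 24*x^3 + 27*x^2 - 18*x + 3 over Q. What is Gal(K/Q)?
The polynomial f is an irreducible sextic over Q, so G = Gal(f/Q) is one of the 16 transitive subgroups 6T1, ..., 6T16 of S_6. The discriminant of f is 40310784, which is not a perfect square, so G is not contained in A_6. The transitive groups of degree 6 not contained in A_6 are: C_6 (6T1, order 6), S_3 (6T2, order 6), D_6 (6T3, order 12), C_3 x S_3 (6T5, order 18), A_4 x C_2 (6T6, order 24), S_4 (6T8, order 24), S_3 x S_3 (6T9, order 36), S_4 x C_2 (6T11, order 48), (S_3 x S_3) : C_2 (6T13, order 72), PGL(2,5) (6T14, order 120), S_6 (6T16, order 720). By Dedekind's theorem, for a prime p not dividing disc(f) the degrees of the irreducible factors of f mod p form the cycle type of an element of G. Factoring f modulo the 14 such primes p <= 53 (skipping 2, 3, which divide the discriminant), each new pattern first appears at: mod 5: f = (x + 2)(x + 3)(x^2 + 3)(x^2 + 4x + 1), pattern 2+2+1+1; mod 7: f = (x^6 + x^5 + x^4 + 4x^3 + 6x^2 + 3x + 3), pattern 6; mod 19: f = (x + 9)(x + 12)(x + 14)(x^3 + 16x^2 + 3x + 2), pattern 3+1+1+1; mod 31: f = (x^2 + 10x + 13)(x^2 + 19x + 7)(x^2 + 27x + 14), pattern 2+2+2; mod 43: f = (x^3 + 40x^2 + 3x + 4)(x^3 + 40x^2 + 3x + 33), pattern 3+3. No other pattern occurs in this range, so the set of observed cycle types is {2+2+1+1, 6, 3+1+1+1, 2+2+2, 3+3}. The candidates containing elements of all these cycle types are S_3 x S_3 (6T9) of order 36, (S_3 x S_3) : C_2 (6T13) of order 72, S_6 (6T16) of order 720; the others are excluded. The observed types are precisely the cycle types that occur in S_3 x S_3 (6T9) (apart from the identity). Each of the other remaining candidates has further cycle types, and by the Chebotarev density theorem the matching factorization patterns would occur for a proportion of primes equal to their share of the group: (S_3 x S_3) : C_2 (6T13) additionally contains elements of type 4+2, 3+2+1, 2+1+1+1+1 (36 of its 72 elements, about 50% of primes); S_6 (6T16) additionally contains elements of type 5+1, 4+2, 4+1+1, 3+2+1, 2+1+1+1+1 (459 of its 720 elements, about 64% of primes). None of the 14 primes tested shows any such pattern (for each of these groups the chance of that is below 10^-4), which rules them out. Hence G = S_3 x S_3 (6T9), of order 36.

S_3 x S_3, the direct product S_3 x S_3 in its degree-6 action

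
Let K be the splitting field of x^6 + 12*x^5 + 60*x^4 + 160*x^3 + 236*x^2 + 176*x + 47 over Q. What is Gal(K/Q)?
The polynomial f is an irreducible sextic over Q, so G = Gal(f/Q) is one of the 16 transitive subgroups 6T1, ..., 6T16 of S_6. The discriminant of f is 3356224 = 1832^2, a perfect square, so G is contained in A_6. The transitive groups of degree 6 contained in A_6 are: A_4 (6T4, order 12), S_4 (6T7, order 24), (C_3 x C_3) : C_4 (6T10, order 36), PSL(2,5) (6T12, order 60), A_6 (6T15, order 360). By Dedekind's theorem, for a prime p not dividing disc(f) the degrees of the irreducible factors of f mod p form the cycle type of an element of G. Factoring f modulo the 79 such primes p <= 419 (skipping 2, 229, which divide the discriminant), each new pattern first appears at: mod 3: f = (x^3 + x^2 + 2)(x^3 + 2x^2 + x + 1), pattern 3+3; mod 7: f = (x^2 + 4x + 1)(x^4 + x^3 + 6x^2 + 2x + 5), pattern 4+2; mod 23: f = (x + 11)(x + 16)(x^2 + 3x + 20)(x^2 + 5x + 1), pattern 2+2+1+1; mod 193: f = (x + 89)(x + 92)(x + 95)(x + 102)(x + 105)(x + 108), pattern 1+1+1+1+1+1. No other pattern occurs in this range, so the set of observed cycle types is {3+3, 4+2, 2+2+1+1, 1+1+1+1+1+1}. The candidates containing elements of all these cycle types are S_4 (6T7) of order 24, (C_3 x C_3) : C_4 (6T10) of order 36, A_6 (6T15) of order 360; the others are excluded. The observed types are precisely the cycle types that occur in S_4 (6T7). Each of the other remaining candidates has further cycle types, and by the Chebotarev density theorem the matching factorization patterns would occur for a proportion of primes equal to their share of the group: (C_3 x C_3) : C_4 (6T10) additionally contains elements of type 3+1+1+1 (4 of its 36 elements, about 11% of primes); A_6 (6T15) additionally contains elements of type 5+1, 3+1+1+1 (184 of its 360 elements, about 51% of primes). None of the 79 primes tested shows any such pattern (for each of these groups the chance of that is below 10^-4), which rules them out. Hence G = S_4 (6T7), of order 24.

6T7: S_4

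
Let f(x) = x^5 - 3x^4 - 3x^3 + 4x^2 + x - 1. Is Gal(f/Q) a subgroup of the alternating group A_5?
Yes

The polynomial is irreducible of degree 5 over Q. Its discriminant is 14641 = 121^2, a perfect square. A Galois group lies in the alternating group exactly when the discriminant is a square in Q, so the Galois group (C_5) is contained in A_5.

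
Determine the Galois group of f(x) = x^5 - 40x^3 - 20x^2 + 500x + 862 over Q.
F_20

The polynomial f is an irreducible quintic over Q, so G = Gal(f/Q) is a transitive subgroup of S_5: one of C_5 (5T1, order 5), D_5 (5T2, order 10), F_20 (5T3, order 20), A_5 (5T4, order 60) or S_5 (5T5, order 120). The discriminant of f is 3330096050000, which is not a perfect square, so G is not contained in A_5. The transitive groups of degree 5 not contained in A_5 are: F_20 (5T3, order 20), S_5 (5T5, order 120). By Dedekind's theorem, for a prime p not dividing disc(f) the degrees of the irreducible factors of f mod p form the cycle type of an element of G. Factoring f modulo the 18 such primes p <= 71 (skipping 2, 5, which divide the discriminant), each new pattern first appears at: mod 3: f = (x + 1)(x^4 + 2x^3 + x + 1), pattern 4+1; mod 11: f = (x^5 + 4x^3 + 2x^2 + 5x + 4), pattern 5; mod 19: f = (x + 3)(x^2 + 2x + 8)(x^2 + 14x + 9), pattern 2+2+1. No other pattern occurs in this range, so the set of observed cycle types is {4+1, 5, 2+2+1}. The candidates containing elements of all these cycle types are F_20 (5T3) of order 20, S_5 (5T5) of order 120; the others are excluded. The observed types are precisely the cycle types that occur in F_20 (5T3) (apart from the identity). Each of the other remaining candidates has further cycle types, and by the Chebotarev density theorem the matching factorization patterns would occur for a proportion of primes equal to their share of the group: S_5 (5T5) additionally contains elements of type 3+2, 3+1+1, 2+1+1+1 (50 of its 120 elements, about 42% of primes). None of the 18 primes tested shows any such pattern (for each of these groups the chance of that is below 10^-4), which rules them out. Hence G = F_20 (5T3), of order 20.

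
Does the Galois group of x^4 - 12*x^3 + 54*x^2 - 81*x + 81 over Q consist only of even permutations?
No

The polynomial is irreducible of degree 4 over Q. Its discriminant is 121699989, which is not a perfect square. A Galois group lies in the alternating group exactly when the discriminant is a square in Q, so the Galois group (S_4) is not contained in A_4.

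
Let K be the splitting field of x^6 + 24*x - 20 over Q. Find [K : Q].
360

The degree of the splitting field over Q equals the order of the Galois group, so first determine the group. The polynomial f is an irreducible sextic over Q, so G = Gal(f/Q) is one of the 16 transitive subgroups 6T1, ..., 6T16 of S_6. The discriminant of f is 746496000000 = 864000^2, a perfect square, so G is contained in A_6. The transitive groups of degree 6 contained in A_6 are: A_4 (6T4, order 12), S_4 (6T7, order 24), (C_3 x C_3) : C_4 (6T10, order 36), PSL(2,5) (6T12, order 60), A_6 (6T15, order 360). By Dedekind's theorem, for a prime p not dividing disc(f) the degrees of the irreducible factors of f mod p form the cycle type of an element of G. Factoring f modulo the 6 such primes p <= 23 (skipping 2, 3, 5, which divide the discriminant), each new pattern first appears at: mod 7: f = (x + 3)(x^5 + 4x^4 + 2x^3 + x^2 + 4x + 5), pattern 5+1; mod 23: f = (x + 7)(x + 12)(x + 21)(x^3 + 6x^2 + 13x + 16), pattern 3+1+1+1. No other pattern occurs in this range, so the set of observed cycle types is {5+1, 3+1+1+1}. Among the candidates above, the only group containing elements of all these cycle types is A_6 (6T15) — each of A_4 (6T4), S_4 (6T7), (C_3 x C_3) : C_4 (6T10), PSL(2,5) (6T12) lacks at least one of them. Hence G = A_6 (6T15), of order 360. The Galois group A_6 (6T15) has order 360, so the splitting field has degree 360 over Q.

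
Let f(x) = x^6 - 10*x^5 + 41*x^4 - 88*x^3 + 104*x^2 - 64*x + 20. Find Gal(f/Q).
The polynomial f is an irreducible sextic over Q, so G = Gal(f/Q) is one of the 16 transitive subgroups 6T1, ..., 6T16 of S_6. The discriminant of f is -48037888, which is not a perfect square, so G is not contained in A_6. The transitive groups of degree 6 not contained in A_6 are: C_6 (6T1, order 6), S_3 (6T2, order 6), D_6 (6T3, order 12), C_3 x S_3 (6T5, order 18), A_4 x C_2 (6T6, order 24), S_4 (6T8, order 24), S_3 x S_3 (6T9, order 36), S_4 x C_2 (6T11, order 48), (S_3 x S_3) : C_2 (6T13, order 72), PGL(2,5) (6T14, order 120), S_6 (6T16, order 720). By Dedekind's theorem, for a prime p not dividing disc(f) the degrees of the irreducible factors of f mod p form the cycle type of an element of G. Factoring f modulo the 29 such primes p <= 113 (skipping 2, which divides the discriminant), each new pattern first appears at: mod 3: f = (x^6 + 2x^5 + 2x^4 + 2x^3 + 2x^2 + 2x + 2), pattern 6; mod 5: f = (x)(x^2 + 3)(x^3 + 3x + 2), pattern 3+2+1; mod 7: f = (x^2 + x + 6)(x^4 + 3x^3 + 4x^2 + 2x + 1), pattern 4+2; mod 17: f = (x^3 + 12x^2 + 8x + 4)(x^3 + 12x^2 + 8x + 5), pattern 3+3; mod 19: f = (x^2 + 2x + 8)(x^2 + 8x + 2)(x^2 + 18x + 6), pattern 2+2+2; mod 37: f = (x + 8)(x + 33)(x^2 + 24x + 1)(x^2 + 36x + 4), pattern 2+2+1+1; mod 41: f = (x + 1)(x + 3)(x + 32)(x^3 + 36x^2 + 8x + 19), pattern 3+1+1+1; mod 113: f = (x + 7)(x + 25)(x + 76)(x + 101)(x^2 + 7x + 92), pattern 2+1+1+1+1. No other pattern occurs in this range, so the set of observed cycle types is {6, 3+2+1, 4+2, 3+3, 2+2+2, 2+2+1+1, 3+1+1+1, 2+1+1+1+1}. The candidates containing elements of all these cycle types are (S_3 x S_3) : C_2 (6T13) of order 72, S_6 (6T16) of order 720; the others are excluded. The observed types are precisely the cycle types that occur in (S_3 x S_3) : C_2 (6T13) (apart from the identity). Each of the other remaining candidates has further cycle types, and by the Chebotarev density theorem the matching factorization patterns would occur for a proportion of primes equal to their share of the group: S_6 (6T16) additionally contains elements of type 5+1, 4+1+1 (234 of its 720 elements, about 32% of primes). None of the 29 primes tested shows any such pattern (for each of these groups the chance of that is below 10^-4), which rules them out. Hence G = (S_3 x S_3) : C_2 (6T13), of order 72.

6T13: (S_3 x S_3) : C_2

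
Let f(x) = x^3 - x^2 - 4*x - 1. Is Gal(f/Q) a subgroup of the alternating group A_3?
The polynomial is irreducible of degree 3 over Q. Its discriminant is 169 = 13^2, a perfect square. A Galois group lies in the alternating group exactly when the discriminant is a square in Q, so the Galois group (C_3) is contained in A_3.

Yes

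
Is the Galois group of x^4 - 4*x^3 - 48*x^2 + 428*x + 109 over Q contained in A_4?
The polynomial is irreducible of degree 4 over Q. Its discriminant is -620791112448, which is not a perfect square. A Galois group lies in the alternating group exactly when the discriminant is a square in Q, so the Galois group (D_4) is not contained in A_4.

No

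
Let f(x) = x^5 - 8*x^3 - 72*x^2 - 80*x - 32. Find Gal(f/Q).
S_5, the symmetric group on 5 letters

The polynomial f is an irreducible quintic over Q, so G = Gal(f/Q) is a transitive subgroup of S_5: one of C_5 (5T1, order 5), D_5 (5T2, order 10), F_20 (5T3, order 20), A_5 (5T4, order 60) or S_5 (5T5, order 120). The discriminant of f is 770141323264, which is not a perfect square, so G is not contained in A_5. The transitive groups of degree 5 not contained in A_5 are: F_20 (5T3, order 20), S_5 (5T5, order 120). By Dedekind's theorem, for a prime p not dividing disc(f) the degrees of the irreducible factors of f mod p form the cycle type of an element of G. Factoring f modulo the 3 such primes p <= 7 (skipping 2, which divides the discriminant), each new pattern first appears at: mod 3: f = (x^5 + x^3 + x + 1), pattern 5; mod 7: f = (x^2 + x + 4)(x^3 + 6x^2 + 3x + 6), pattern 3+2. No other pattern occurs in this range, so the set of observed cycle types is {5, 3+2}. Among the candidates above, the only group containing elements of all these cycle types is S_5 (5T5) — F_20 (5T3) lacks at least one of them. Hence G = S_5 (5T5), of order 120.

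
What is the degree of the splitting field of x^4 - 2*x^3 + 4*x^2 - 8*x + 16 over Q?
The degree of the splitting field over Q equals the order of the Galois group, so first determine the group. The polynomial is an irreducible quartic over Q and its discriminant is 512000, which is not a perfect square, so the Galois group is not contained in A_4. The resolvent cubic y^3 - 4*y^2 - 48*y + 128 has exactly one rational root, so the Galois group is C_4 or D_4. The quartic becomes reducible over Q(sqrt(disc)), so the group is C_4. The Galois group C_4 (4T1) has order 4, so the splitting field has degree 4 over Q.

4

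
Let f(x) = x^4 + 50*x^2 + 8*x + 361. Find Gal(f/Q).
A_4, the alternating group on 4 letters

The polynomial is an irreducible quartic over Q and its discriminant is 6575263744 = 81088^2, a perfect square, so the Galois group is contained in A_4. The resolvent cubic y^3 - 50*y^2 - 1444*y + 72136 is irreducible over Q. An irreducible resolvent with square discriminant gives A_4.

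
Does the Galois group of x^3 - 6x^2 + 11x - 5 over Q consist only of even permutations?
The polynomial is irreducible of degree 3 over Q. Its discriminant is -23, which is not a perfect square. A Galois group lies in the alternating group exactly when the discriminant is a square in Q, so the Galois group (S_3) is not contained in A_3.

No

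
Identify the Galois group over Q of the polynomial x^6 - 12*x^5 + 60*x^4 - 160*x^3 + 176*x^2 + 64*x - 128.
The polynomial f is an irreducible sextic over Q, so G = Gal(f/Q) is one of the 16 transitive subgroups 6T1, ..., 6T16 of S_6. The discriminant of f is -3603718079512576, which is not a perfect square, so G is not contained in A_6. The transitive groups of degree 6 not contained in A_6 are: C_6 (6T1, order 6), S_3 (6T2, order 6), D_6 (6T3, order 12), C_3 x S_3 (6T5, order 18), A_4 x C_2 (6T6, order 24), S_4 (6T8, order 24), S_3 x S_3 (6T9, order 36), S_4 x C_2 (6T11, order 48), (S_3 x S_3) : C_2 (6T13, order 72), PGL(2,5) (6T14, order 120), S_6 (6T16, order 720). By Dedekind's theorem, for a prime p not dividing disc(f) the degrees of the irreducible factors of f mod p form the cycle type of an element of G. Factoring f modulo the 67 such primes p <= 347 (skipping 2, 229, which divide the discriminant), each new pattern first appears at: mod 3: f = (x^6 + 2x^3 + 2x^2 + x + 1), pattern 6; mod 5: f = (x^3 + x + 4)(x^3 + 3x^2 + 4x + 3), pattern 3+3; mod 7: f = (x + 1)(x + 2)(x^4 + 6x^3 + 5x^2 + 2x + 6), pattern 4+1+1; mod 13: f = (x^2 + 9x + 11)(x^4 + 5x^3 + 4x^2 + 9x + 12), pattern 4+2; mod 23: f = (x^2 + 6x + 10)(x^2 + 9x + 4)(x^2 + 19x + 6), pattern 2+2+2; mod 29: f = (x + 7)(x + 18)(x^2 + 23x + 7)(x^2 + 27x + 28), pattern 2+2+1+1; mod 193: f = (x + 3)(x + 10)(x + 86)(x + 103)(x + 179)(x + 186), pattern 1+1+1+1+1+1; mod 347: f = (x + 4)(x + 43)(x + 300)(x + 339)(x^2 + 343x + 330), pattern 2+1+1+1+1. No other pattern occurs in this range, so the set of observed cycle types is {6, 3+3, 4+1+1, 4+2, 2+2+2, 2+2+1+1, 1+1+1+1+1+1, 2+1+1+1+1}. The candidates containing elements of all these cycle types are S_4 x C_2 (6T11) of order 48, S_6 (6T16) of order 720; the others are excluded. The observed types are precisely the cycle types that occur in S_4 x C_2 (6T11). Each of the other remaining candidates has further cycle types, and by the Chebotarev density theorem the matching factorization patterns would occur for a proportion of primes equal to their share of the group: S_6 (6T16) additionally contains elements of type 5+1, 3+2+1, 3+1+1+1 (304 of its 720 elements, about 42% of primes). None of the 67 primes tested shows any such pattern (for each of these groups the chance of that is below 10^-4), which rules them out. Hence G = S_4 x C_2 (6T11), of order 48.

6T11: S_4 x C_2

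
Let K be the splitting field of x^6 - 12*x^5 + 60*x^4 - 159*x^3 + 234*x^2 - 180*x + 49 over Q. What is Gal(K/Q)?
The polynomial f is an irreducible sextic over Q, so G = Gal(f/Q) is one of the 16 transitive subgroups 6T1, ..., 6T16 of S_6. The discriminant of f is 871199469, which is not a perfect square, so G is not contained in A_6. The transitive groups of degree 6 not contained in A_6 are: C_6 (6T1, order 6), S_3 (6T2, order 6), D_6 (6T3, order 12), C_3 x S_3 (6T5, order 18), A_4 x C_2 (6T6, order 24), S_4 (6T8, order 24), S_3 x S_3 (6T9, order 36), S_4 x C_2 (6T11, order 48), (S_3 x S_3) : C_2 (6T13, order 72), PGL(2,5) (6T14, order 120), S_6 (6T16, order 720). By Dedekind's theorem, for a prime p not dividing disc(f) the degrees of the irreducible factors of f mod p form the cycle type of an element of G. Factoring f modulo the 16 such primes p <= 67 (skipping 3, 7, 29, which divide the discriminant), each new pattern first appears at: mod 2: f = (x^6 + x^3 + 1), pattern 6; mod 5: f = (x + 1)(x + 2)(x^2 + 2x + 3)(x^2 + 3x + 4), pattern 2+2+1+1; mod 13: f = (x + 5)(x + 6)(x + 9)(x^3 + 7x^2 + 12x + 1), pattern 3+1+1+1; mod 19: f = (x^2 + 6)(x^2 + 2x + 5)(x^2 + 5x + 1), pattern 2+2+2; mod 67: f = (x^3 + 61x^2 + 12x + 11)(x^3 + 61x^2 + 12x + 41), pattern 3+3. No other pattern occurs in this range, so the set of observed cycle types is {6, 2+2+1+1, 3+1+1+1, 2+2+2, 3+3}. The candidates containing elements of all these cycle types are S_3 x S_3 (6T9) of order 36, (S_3 x S_3) : C_2 (6T13) of order 72, S_6 (6T16) of order 720; the others are excluded. The observed types are precisely the cycle types that occur in S_3 x S_3 (6T9) (apart from the identity). Each of the other remaining candidates has further cycle types, and by the Chebotarev density theorem the matching factorization patterns would occur for a proportion of primes equal to their share of the group: (S_3 x S_3) : C_2 (6T13) additionally contains elements of type 4+2, 3+2+1, 2+1+1+1+1 (36 of its 72 elements, about 50% of primes); S_6 (6T16) additionally contains elements of type 5+1, 4+2, 4+1+1, 3+2+1, 2+1+1+1+1 (459 of its 720 elements, about 64% of primes). None of the 16 primes tested shows any such pattern (for each of these groups the chance of that is below 10^-4), which rules them out. Hence G = S_3 x S_3 (6T9), of order 36.

S_3 x S_3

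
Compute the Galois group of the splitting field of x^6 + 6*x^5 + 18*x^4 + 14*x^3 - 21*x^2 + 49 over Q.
The polynomial f is an irreducible sextic over Q, so G = Gal(f/Q) is one of the 16 transitive subgroups 6T1, ..., 6T16 of S_6. The discriminant of f is -28010528989632, which is not a perfect square, so G is not contained in A_6. The transitive groups of degree 6 not contained in A_6 are: C_6 (6T1, order 6), S_3 (6T2, order 6), D_6 (6T3, order 12), C_3 x S_3 (6T5, order 18), A_4 x C_2 (6T6, order 24), S_4 (6T8, order 24), S_3 x S_3 (6T9, order 36), S_4 x C_2 (6T11, order 48), (S_3 x S_3) : C_2 (6T13, order 72), PGL(2,5) (6T14, order 120), S_6 (6T16, order 720). By Dedekind's theorem, for a prime p not dividing disc(f) the degrees of the irreducible factors of f mod p form the cycle type of an element of G. Factoring f modulo the 21 such primes p <= 89 (skipping 2, 3, 7, which divide the discriminant), each new pattern first appears at: mod 5: f = (x^6 + x^5 + 3x^4 + 4x^3 + 4x^2 + 4), pattern 6; mod 11: f = (x + 8)(x^5 + 9x^4 + x^3 + 6x^2 + 8x + 2), pattern 5+1; mod 13: f = (x + 2)(x + 9)(x^4 + 8x^3 + 3x^2 + 6x + 2), pattern 4+1+1; mod 23: f = (x + 8)(x + 21)(x^2 + 3x + 11)(x^2 + 20x + 9), pattern 2+2+1+1; mod 43: f = (x^3 + 3x^2 + 3x + 13)(x^3 + 3x^2 + 6x + 17), pattern 3+3; mod 61: f = (x^2 + 15x + 31)(x^2 + 17x + 36)(x^2 + 35x + 40), pattern 2+2+2. No other pattern occurs in this range, so the set of observed cycle types is {6, 5+1, 4+1+1, 2+2+1+1, 3+3, 2+2+2}. The candidates containing elements of all these cycle types are PGL(2,5) (6T14) of order 120, S_6 (6T16) of order 720; the others are excluded. The observed types are precisely the cycle types that occur in PGL(2,5) (6T14) (apart from the identity). Each of the other remaining candidates has further cycle types, and by the Chebotarev density theorem the matching factorization patterns would occur for a proportion of primes equal to their share of the group: S_6 (6T16) additionally contains elements of type 4+2, 3+2+1, 3+1+1+1, 2+1+1+1+1 (265 of its 720 elements, about 37% of primes). None of the 21 primes tested shows any such pattern (for each of these groups the chance of that is below 10^-4), which rules them out. Hence G = PGL(2,5) (6T14), of order 120.

PGL(2,5) (also written S5(6))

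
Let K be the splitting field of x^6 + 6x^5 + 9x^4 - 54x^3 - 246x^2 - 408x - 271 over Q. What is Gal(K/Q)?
The polynomial f is an irreducible sextic over Q, so G = Gal(f/Q) is one of the 16 transitive subgroups 6T1, ..., 6T16 of S_6. The discriminant of f is 1323222688272384 = 36376128^2, a perfect square, so G is contained in A_6. The transitive groups of degree 6 contained in A_6 are: A_4 (6T4, order 12), S_4 (6T7, order 24), (C_3 x C_3) : C_4 (6T10, order 36), PSL(2,5) (6T12, order 60), A_6 (6T15, order 360). By Dedekind's theorem, for a prime p not dividing disc(f) the degrees of the irreducible factors of f mod p form the cycle type of an element of G. Factoring f modulo the 33 such primes p <= 149 (skipping 2, 3, which divide the discriminant), each new pattern first appears at: mod 5: f = (x^3 + x + 1)(x^3 + x^2 + 3x + 4), pattern 3+3; mod 17: f = (x + 1)(x + 10)(x^2 + 13x + 9)(x^2 + 16x + 7), pattern 2+2+1+1; mod 71: f = (x + 35)(x + 37)(x + 48)(x + 49)(x + 57)(x + 64), pattern 1+1+1+1+1+1. No other pattern occurs in this range, so the set of observed cycle types is {3+3, 2+2+1+1, 1+1+1+1+1+1}. The candidates containing elements of all these cycle types are A_4 (6T4) of order 12, S_4 (6T7) of order 24, (C_3 x C_3) : C_4 (6T10) of order 36, PSL(2,5) (6T12) of order 60, A_6 (6T15) of order 360; the others are excluded. The observed types are precisely the cycle types that occur in A_4 (6T4). Each of the other remaining candidates has further cycle types, and by the Chebotarev density theorem the matching factorization patterns would occur for a proportion of primes equal to their share of the group: S_4 (6T7) additionally contains elements of type 4+2 (6 of its 24 elements, about 25% of primes); (C_3 x C_3) : C_4 (6T10) additionally contains elements of type 4+2, 3+1+1+1 (22 of its 36 elements, about 61% of primes); PSL(2,5) (6T12) additionally contains elements of type 5+1 (24 of its 60 elements, about 40% of primes); A_6 (6T15) additionally contains elements of type 5+1, 4+2, 3+1+1+1 (274 of its 360 elements, about 76% of primes). None of the 33 primes tested shows any such pattern (for each of these groups the chance of that is below 10^-4), which rules them out. Hence G = A_4 (6T4), of order 12.

A_4 (order 12)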